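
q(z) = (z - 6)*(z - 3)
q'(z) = 2*z - 9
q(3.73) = -1.66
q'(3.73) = -1.54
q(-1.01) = 28.11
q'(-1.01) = -11.02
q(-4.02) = 70.34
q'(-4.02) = -17.04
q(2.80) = 0.64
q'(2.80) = -3.40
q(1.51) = 6.69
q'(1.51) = -5.98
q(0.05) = 17.55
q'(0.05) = -8.90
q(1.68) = 5.70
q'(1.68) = -5.64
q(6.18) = 0.57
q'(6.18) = 3.36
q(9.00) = 18.00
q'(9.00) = 9.00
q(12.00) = 54.00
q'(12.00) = 15.00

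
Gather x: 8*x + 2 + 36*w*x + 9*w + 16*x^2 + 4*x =9*w + 16*x^2 + x*(36*w + 12) + 2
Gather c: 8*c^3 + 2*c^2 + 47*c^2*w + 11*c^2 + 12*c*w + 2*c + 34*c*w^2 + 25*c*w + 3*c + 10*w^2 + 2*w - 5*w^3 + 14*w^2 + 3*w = 8*c^3 + c^2*(47*w + 13) + c*(34*w^2 + 37*w + 5) - 5*w^3 + 24*w^2 + 5*w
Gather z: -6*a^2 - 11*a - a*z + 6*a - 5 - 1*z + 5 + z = -6*a^2 - a*z - 5*a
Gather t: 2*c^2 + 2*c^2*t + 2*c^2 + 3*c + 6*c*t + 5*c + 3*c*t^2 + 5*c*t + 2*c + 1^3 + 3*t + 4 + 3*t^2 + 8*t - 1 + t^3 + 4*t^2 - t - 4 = 4*c^2 + 10*c + t^3 + t^2*(3*c + 7) + t*(2*c^2 + 11*c + 10)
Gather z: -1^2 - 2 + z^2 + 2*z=z^2 + 2*z - 3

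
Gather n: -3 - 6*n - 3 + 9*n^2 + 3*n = 9*n^2 - 3*n - 6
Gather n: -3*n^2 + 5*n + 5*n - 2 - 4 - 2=-3*n^2 + 10*n - 8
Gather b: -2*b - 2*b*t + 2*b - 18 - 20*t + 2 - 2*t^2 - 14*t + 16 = -2*b*t - 2*t^2 - 34*t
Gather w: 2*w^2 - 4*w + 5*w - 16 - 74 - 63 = 2*w^2 + w - 153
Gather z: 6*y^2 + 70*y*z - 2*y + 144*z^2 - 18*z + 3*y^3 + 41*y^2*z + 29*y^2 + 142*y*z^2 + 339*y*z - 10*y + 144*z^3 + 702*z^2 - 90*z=3*y^3 + 35*y^2 - 12*y + 144*z^3 + z^2*(142*y + 846) + z*(41*y^2 + 409*y - 108)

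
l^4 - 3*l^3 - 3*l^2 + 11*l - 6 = (l - 3)*(l - 1)^2*(l + 2)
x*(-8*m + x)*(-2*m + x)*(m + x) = 16*m^3*x + 6*m^2*x^2 - 9*m*x^3 + x^4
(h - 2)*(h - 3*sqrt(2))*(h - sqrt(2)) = h^3 - 4*sqrt(2)*h^2 - 2*h^2 + 6*h + 8*sqrt(2)*h - 12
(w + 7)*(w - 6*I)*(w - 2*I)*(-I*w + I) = -I*w^4 - 8*w^3 - 6*I*w^3 - 48*w^2 + 19*I*w^2 + 56*w + 72*I*w - 84*I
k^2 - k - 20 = (k - 5)*(k + 4)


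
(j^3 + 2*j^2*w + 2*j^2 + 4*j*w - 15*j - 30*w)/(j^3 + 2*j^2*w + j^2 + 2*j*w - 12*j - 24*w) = (j + 5)/(j + 4)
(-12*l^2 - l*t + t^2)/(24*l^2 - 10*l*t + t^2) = (3*l + t)/(-6*l + t)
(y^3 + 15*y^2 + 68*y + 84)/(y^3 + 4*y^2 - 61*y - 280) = (y^2 + 8*y + 12)/(y^2 - 3*y - 40)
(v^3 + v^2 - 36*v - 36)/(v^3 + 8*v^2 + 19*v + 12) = (v^2 - 36)/(v^2 + 7*v + 12)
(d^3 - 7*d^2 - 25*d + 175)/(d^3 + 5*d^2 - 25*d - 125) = (d - 7)/(d + 5)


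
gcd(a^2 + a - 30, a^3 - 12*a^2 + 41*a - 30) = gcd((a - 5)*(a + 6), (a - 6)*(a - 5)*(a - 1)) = a - 5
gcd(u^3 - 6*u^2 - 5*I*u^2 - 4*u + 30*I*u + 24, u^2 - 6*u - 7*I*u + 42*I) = u - 6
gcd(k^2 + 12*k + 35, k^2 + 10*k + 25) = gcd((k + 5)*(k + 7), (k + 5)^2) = k + 5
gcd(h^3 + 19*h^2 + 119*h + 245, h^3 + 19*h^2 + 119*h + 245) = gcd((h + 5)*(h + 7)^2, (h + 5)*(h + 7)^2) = h^3 + 19*h^2 + 119*h + 245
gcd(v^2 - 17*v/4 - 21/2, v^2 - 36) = v - 6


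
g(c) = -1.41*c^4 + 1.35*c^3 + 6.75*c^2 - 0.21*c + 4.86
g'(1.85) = 2.92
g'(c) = -5.64*c^3 + 4.05*c^2 + 13.5*c - 0.21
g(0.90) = 10.20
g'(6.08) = -1036.04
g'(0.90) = 11.11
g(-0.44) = 6.09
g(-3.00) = -84.42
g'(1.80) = 4.32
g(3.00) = -12.78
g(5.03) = -556.20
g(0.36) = 5.70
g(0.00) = 4.86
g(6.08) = -1370.26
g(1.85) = 19.61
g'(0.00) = -0.21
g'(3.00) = -75.54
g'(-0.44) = -4.89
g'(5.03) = -547.60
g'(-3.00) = 148.02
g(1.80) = 19.42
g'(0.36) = 4.91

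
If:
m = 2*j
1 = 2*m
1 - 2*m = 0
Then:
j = 1/4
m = 1/2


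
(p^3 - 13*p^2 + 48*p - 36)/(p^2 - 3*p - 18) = (p^2 - 7*p + 6)/(p + 3)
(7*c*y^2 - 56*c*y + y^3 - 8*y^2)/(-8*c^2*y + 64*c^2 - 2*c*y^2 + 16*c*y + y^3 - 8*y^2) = y*(7*c + y)/(-8*c^2 - 2*c*y + y^2)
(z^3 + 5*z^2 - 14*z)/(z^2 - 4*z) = (z^2 + 5*z - 14)/(z - 4)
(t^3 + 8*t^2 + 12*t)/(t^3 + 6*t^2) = (t + 2)/t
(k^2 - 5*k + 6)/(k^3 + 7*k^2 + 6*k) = (k^2 - 5*k + 6)/(k*(k^2 + 7*k + 6))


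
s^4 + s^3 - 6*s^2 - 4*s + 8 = (s - 2)*(s - 1)*(s + 2)^2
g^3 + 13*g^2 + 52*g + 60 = (g + 2)*(g + 5)*(g + 6)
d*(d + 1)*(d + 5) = d^3 + 6*d^2 + 5*d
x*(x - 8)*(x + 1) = x^3 - 7*x^2 - 8*x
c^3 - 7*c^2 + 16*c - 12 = (c - 3)*(c - 2)^2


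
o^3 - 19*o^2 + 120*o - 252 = (o - 7)*(o - 6)^2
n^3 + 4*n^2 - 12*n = n*(n - 2)*(n + 6)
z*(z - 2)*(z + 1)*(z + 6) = z^4 + 5*z^3 - 8*z^2 - 12*z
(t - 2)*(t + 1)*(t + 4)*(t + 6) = t^4 + 9*t^3 + 12*t^2 - 44*t - 48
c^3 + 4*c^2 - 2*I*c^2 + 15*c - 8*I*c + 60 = (c + 4)*(c - 5*I)*(c + 3*I)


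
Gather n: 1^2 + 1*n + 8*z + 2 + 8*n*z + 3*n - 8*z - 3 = n*(8*z + 4)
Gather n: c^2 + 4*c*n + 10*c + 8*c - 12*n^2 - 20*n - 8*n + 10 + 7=c^2 + 18*c - 12*n^2 + n*(4*c - 28) + 17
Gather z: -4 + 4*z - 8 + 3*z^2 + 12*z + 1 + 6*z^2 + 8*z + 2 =9*z^2 + 24*z - 9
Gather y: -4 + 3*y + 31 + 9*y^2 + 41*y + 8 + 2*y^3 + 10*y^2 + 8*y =2*y^3 + 19*y^2 + 52*y + 35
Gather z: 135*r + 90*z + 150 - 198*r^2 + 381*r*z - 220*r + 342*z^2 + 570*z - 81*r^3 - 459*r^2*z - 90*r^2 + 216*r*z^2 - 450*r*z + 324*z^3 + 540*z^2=-81*r^3 - 288*r^2 - 85*r + 324*z^3 + z^2*(216*r + 882) + z*(-459*r^2 - 69*r + 660) + 150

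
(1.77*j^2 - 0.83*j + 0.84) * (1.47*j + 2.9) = 2.6019*j^3 + 3.9129*j^2 - 1.1722*j + 2.436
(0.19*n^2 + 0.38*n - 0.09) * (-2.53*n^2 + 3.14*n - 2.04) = -0.4807*n^4 - 0.3648*n^3 + 1.0333*n^2 - 1.0578*n + 0.1836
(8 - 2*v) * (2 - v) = 2*v^2 - 12*v + 16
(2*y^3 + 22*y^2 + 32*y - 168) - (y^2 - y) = 2*y^3 + 21*y^2 + 33*y - 168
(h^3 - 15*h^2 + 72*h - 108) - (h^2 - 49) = h^3 - 16*h^2 + 72*h - 59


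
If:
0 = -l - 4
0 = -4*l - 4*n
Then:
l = -4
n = 4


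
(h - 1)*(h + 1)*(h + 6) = h^3 + 6*h^2 - h - 6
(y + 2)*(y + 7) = y^2 + 9*y + 14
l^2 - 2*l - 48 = (l - 8)*(l + 6)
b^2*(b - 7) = b^3 - 7*b^2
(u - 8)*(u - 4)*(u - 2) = u^3 - 14*u^2 + 56*u - 64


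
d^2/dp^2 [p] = 0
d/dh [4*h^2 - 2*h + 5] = 8*h - 2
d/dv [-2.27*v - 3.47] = -2.27000000000000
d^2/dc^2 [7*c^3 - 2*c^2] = 42*c - 4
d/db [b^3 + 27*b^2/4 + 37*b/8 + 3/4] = 3*b^2 + 27*b/2 + 37/8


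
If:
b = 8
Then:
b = 8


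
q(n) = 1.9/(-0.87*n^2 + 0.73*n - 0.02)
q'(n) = 1.9*(1.74*n - 0.73)/(-0.87*n^2 + 0.73*n - 0.02)^2 = (3.306*n - 1.387)/(0.87*n^2 - 0.73*n + 0.02)^2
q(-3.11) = -0.18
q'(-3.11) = -0.10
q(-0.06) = -28.39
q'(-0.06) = -353.88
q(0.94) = -18.53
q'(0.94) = 163.67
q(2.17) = -0.75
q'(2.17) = 0.90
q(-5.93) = -0.05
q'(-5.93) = -0.02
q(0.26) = 17.12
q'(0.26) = -42.82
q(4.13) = -0.16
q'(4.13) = 0.09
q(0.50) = 14.90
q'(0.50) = 16.36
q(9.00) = -0.03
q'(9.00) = 0.01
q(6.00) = -0.07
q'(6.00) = 0.03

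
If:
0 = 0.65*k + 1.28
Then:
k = -1.97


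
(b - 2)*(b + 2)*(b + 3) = b^3 + 3*b^2 - 4*b - 12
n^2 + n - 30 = (n - 5)*(n + 6)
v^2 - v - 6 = (v - 3)*(v + 2)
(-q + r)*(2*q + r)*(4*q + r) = -8*q^3 + 2*q^2*r + 5*q*r^2 + r^3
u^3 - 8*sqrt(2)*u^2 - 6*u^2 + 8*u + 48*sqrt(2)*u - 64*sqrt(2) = (u - 4)*(u - 2)*(u - 8*sqrt(2))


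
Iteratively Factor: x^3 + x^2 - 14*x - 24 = (x + 3)*(x^2 - 2*x - 8) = (x - 4)*(x + 3)*(x + 2)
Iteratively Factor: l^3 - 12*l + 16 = (l + 4)*(l^2 - 4*l + 4) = (l - 2)*(l + 4)*(l - 2)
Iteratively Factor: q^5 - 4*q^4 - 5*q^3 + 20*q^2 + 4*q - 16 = (q - 2)*(q^4 - 2*q^3 - 9*q^2 + 2*q + 8) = (q - 2)*(q - 1)*(q^3 - q^2 - 10*q - 8) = (q - 2)*(q - 1)*(q + 2)*(q^2 - 3*q - 4) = (q - 2)*(q - 1)*(q + 1)*(q + 2)*(q - 4)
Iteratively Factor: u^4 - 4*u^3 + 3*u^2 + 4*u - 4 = (u - 2)*(u^3 - 2*u^2 - u + 2) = (u - 2)^2*(u^2 - 1) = (u - 2)^2*(u + 1)*(u - 1)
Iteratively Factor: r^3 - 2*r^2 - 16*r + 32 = (r + 4)*(r^2 - 6*r + 8) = (r - 4)*(r + 4)*(r - 2)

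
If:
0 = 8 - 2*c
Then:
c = 4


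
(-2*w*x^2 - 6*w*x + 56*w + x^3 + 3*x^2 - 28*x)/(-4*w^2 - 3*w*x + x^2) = (2*w*x^2 + 6*w*x - 56*w - x^3 - 3*x^2 + 28*x)/(4*w^2 + 3*w*x - x^2)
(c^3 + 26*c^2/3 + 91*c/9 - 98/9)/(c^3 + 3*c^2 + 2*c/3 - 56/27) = 3*(c + 7)/(3*c + 4)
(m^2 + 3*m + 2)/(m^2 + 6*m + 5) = (m + 2)/(m + 5)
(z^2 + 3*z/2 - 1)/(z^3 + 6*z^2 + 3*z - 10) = (z - 1/2)/(z^2 + 4*z - 5)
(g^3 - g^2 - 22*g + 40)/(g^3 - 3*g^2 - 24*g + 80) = (g - 2)/(g - 4)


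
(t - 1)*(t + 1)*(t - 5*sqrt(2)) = t^3 - 5*sqrt(2)*t^2 - t + 5*sqrt(2)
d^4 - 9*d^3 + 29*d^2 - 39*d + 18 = (d - 3)^2*(d - 2)*(d - 1)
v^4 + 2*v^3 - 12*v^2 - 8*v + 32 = (v - 2)^2*(v + 2)*(v + 4)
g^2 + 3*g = g*(g + 3)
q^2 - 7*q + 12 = (q - 4)*(q - 3)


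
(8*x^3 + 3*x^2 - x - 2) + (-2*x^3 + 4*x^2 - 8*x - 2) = 6*x^3 + 7*x^2 - 9*x - 4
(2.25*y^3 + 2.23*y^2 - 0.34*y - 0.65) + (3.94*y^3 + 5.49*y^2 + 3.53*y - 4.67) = 6.19*y^3 + 7.72*y^2 + 3.19*y - 5.32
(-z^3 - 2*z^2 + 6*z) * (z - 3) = -z^4 + z^3 + 12*z^2 - 18*z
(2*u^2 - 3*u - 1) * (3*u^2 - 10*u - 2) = 6*u^4 - 29*u^3 + 23*u^2 + 16*u + 2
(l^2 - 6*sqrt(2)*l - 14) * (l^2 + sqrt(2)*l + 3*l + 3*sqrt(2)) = l^4 - 5*sqrt(2)*l^3 + 3*l^3 - 26*l^2 - 15*sqrt(2)*l^2 - 78*l - 14*sqrt(2)*l - 42*sqrt(2)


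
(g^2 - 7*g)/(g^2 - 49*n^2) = g*(g - 7)/(g^2 - 49*n^2)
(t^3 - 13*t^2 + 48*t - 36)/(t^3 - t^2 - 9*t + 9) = (t^2 - 12*t + 36)/(t^2 - 9)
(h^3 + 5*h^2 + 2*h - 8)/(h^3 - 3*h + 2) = (h + 4)/(h - 1)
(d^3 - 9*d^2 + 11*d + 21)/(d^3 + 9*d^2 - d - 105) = (d^2 - 6*d - 7)/(d^2 + 12*d + 35)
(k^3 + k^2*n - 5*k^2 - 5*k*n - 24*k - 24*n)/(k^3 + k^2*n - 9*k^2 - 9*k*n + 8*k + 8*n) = (k + 3)/(k - 1)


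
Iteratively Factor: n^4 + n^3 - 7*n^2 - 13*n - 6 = (n + 2)*(n^3 - n^2 - 5*n - 3) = (n + 1)*(n + 2)*(n^2 - 2*n - 3) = (n + 1)^2*(n + 2)*(n - 3)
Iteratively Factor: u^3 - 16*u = (u - 4)*(u^2 + 4*u) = (u - 4)*(u + 4)*(u)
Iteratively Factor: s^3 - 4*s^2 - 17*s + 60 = (s - 3)*(s^2 - s - 20) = (s - 5)*(s - 3)*(s + 4)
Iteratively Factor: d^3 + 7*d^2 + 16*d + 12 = (d + 2)*(d^2 + 5*d + 6) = (d + 2)^2*(d + 3)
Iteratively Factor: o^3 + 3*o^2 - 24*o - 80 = (o - 5)*(o^2 + 8*o + 16) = (o - 5)*(o + 4)*(o + 4)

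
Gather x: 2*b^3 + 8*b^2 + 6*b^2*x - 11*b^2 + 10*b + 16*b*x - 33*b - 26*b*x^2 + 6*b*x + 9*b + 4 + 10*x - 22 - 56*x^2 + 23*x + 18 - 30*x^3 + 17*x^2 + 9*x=2*b^3 - 3*b^2 - 14*b - 30*x^3 + x^2*(-26*b - 39) + x*(6*b^2 + 22*b + 42)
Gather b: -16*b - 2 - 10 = -16*b - 12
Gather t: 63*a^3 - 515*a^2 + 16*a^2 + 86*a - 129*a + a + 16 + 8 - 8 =63*a^3 - 499*a^2 - 42*a + 16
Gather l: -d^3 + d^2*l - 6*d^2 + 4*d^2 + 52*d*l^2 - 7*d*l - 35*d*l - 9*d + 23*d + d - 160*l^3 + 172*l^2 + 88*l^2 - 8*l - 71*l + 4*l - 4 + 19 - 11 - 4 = -d^3 - 2*d^2 + 15*d - 160*l^3 + l^2*(52*d + 260) + l*(d^2 - 42*d - 75)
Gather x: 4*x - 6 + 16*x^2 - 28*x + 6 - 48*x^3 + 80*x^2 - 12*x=-48*x^3 + 96*x^2 - 36*x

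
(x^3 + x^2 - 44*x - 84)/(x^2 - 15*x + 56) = (x^2 + 8*x + 12)/(x - 8)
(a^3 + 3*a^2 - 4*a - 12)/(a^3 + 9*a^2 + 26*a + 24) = (a - 2)/(a + 4)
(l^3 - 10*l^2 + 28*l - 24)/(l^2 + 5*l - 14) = (l^2 - 8*l + 12)/(l + 7)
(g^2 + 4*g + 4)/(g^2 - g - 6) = (g + 2)/(g - 3)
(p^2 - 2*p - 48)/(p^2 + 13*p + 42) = (p - 8)/(p + 7)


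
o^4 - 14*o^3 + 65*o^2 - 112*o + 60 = (o - 6)*(o - 5)*(o - 2)*(o - 1)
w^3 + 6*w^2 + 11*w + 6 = (w + 1)*(w + 2)*(w + 3)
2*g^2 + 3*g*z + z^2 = (g + z)*(2*g + z)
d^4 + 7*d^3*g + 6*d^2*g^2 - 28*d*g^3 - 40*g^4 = (d - 2*g)*(d + 2*g)^2*(d + 5*g)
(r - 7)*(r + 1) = r^2 - 6*r - 7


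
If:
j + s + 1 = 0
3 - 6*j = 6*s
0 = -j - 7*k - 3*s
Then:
No Solution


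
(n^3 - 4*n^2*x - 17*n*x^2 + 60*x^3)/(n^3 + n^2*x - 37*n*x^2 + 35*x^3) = (-n^2 - n*x + 12*x^2)/(-n^2 - 6*n*x + 7*x^2)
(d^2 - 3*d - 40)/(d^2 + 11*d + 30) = (d - 8)/(d + 6)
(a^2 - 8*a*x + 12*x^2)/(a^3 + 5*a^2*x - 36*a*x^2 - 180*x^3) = (a - 2*x)/(a^2 + 11*a*x + 30*x^2)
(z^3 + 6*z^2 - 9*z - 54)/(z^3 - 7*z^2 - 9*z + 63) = (z + 6)/(z - 7)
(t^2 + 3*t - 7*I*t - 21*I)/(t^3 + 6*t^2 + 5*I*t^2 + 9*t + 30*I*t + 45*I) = (t - 7*I)/(t^2 + t*(3 + 5*I) + 15*I)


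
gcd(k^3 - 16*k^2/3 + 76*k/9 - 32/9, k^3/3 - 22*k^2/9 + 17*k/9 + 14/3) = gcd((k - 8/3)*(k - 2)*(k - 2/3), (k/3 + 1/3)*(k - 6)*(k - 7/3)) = 1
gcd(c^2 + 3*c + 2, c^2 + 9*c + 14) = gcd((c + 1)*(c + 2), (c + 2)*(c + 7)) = c + 2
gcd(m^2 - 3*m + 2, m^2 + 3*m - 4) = m - 1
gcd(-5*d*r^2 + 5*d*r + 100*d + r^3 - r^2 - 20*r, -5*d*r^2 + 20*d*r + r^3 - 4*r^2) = -5*d + r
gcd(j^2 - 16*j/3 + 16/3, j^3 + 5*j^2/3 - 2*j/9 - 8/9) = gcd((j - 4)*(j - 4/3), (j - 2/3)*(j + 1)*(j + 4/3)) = 1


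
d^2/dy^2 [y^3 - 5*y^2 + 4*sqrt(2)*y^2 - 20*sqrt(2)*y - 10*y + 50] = 6*y - 10 + 8*sqrt(2)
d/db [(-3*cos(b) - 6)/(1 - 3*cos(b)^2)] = 3*(-3*sin(b)^2 + 12*cos(b) + 4)*sin(b)/(3*cos(b)^2 - 1)^2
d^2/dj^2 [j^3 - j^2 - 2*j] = 6*j - 2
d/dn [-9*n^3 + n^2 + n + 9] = -27*n^2 + 2*n + 1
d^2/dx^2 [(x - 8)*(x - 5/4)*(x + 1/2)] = 6*x - 35/2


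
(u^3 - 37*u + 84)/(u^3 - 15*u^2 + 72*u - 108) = (u^2 + 3*u - 28)/(u^2 - 12*u + 36)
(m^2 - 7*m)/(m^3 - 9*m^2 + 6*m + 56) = m/(m^2 - 2*m - 8)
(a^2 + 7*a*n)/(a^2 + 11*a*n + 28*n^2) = a/(a + 4*n)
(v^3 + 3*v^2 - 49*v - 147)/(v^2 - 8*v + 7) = (v^2 + 10*v + 21)/(v - 1)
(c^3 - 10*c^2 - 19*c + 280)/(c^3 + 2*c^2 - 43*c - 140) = (c - 8)/(c + 4)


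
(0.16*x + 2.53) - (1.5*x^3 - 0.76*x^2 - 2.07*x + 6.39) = -1.5*x^3 + 0.76*x^2 + 2.23*x - 3.86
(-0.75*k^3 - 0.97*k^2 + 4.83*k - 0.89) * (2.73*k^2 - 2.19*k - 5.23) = -2.0475*k^5 - 1.0056*k^4 + 19.2327*k^3 - 7.9343*k^2 - 23.3118*k + 4.6547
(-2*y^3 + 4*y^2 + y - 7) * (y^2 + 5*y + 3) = -2*y^5 - 6*y^4 + 15*y^3 + 10*y^2 - 32*y - 21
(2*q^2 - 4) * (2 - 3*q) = -6*q^3 + 4*q^2 + 12*q - 8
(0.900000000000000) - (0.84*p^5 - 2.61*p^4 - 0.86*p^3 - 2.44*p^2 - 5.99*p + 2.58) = -0.84*p^5 + 2.61*p^4 + 0.86*p^3 + 2.44*p^2 + 5.99*p - 1.68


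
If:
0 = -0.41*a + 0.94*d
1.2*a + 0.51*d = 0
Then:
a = 0.00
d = 0.00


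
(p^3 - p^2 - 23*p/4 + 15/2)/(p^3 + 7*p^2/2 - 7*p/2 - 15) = (p - 3/2)/(p + 3)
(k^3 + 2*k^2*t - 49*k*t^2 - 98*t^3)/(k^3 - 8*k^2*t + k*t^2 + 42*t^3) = (-k - 7*t)/(-k + 3*t)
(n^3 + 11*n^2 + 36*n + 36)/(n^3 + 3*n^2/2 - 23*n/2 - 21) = 2*(n + 6)/(2*n - 7)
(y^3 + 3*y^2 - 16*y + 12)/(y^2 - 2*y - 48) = (y^2 - 3*y + 2)/(y - 8)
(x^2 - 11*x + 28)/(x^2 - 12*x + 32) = (x - 7)/(x - 8)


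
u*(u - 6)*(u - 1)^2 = u^4 - 8*u^3 + 13*u^2 - 6*u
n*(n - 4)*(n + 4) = n^3 - 16*n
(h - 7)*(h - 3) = h^2 - 10*h + 21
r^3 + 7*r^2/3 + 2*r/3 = r*(r + 1/3)*(r + 2)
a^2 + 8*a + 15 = (a + 3)*(a + 5)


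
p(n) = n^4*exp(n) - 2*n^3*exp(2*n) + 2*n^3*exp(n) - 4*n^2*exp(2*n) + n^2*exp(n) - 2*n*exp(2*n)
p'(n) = n^4*exp(n) - 4*n^3*exp(2*n) + 6*n^3*exp(n) - 14*n^2*exp(2*n) + 7*n^2*exp(n) - 12*n*exp(2*n) + 2*n*exp(n) - 2*exp(2*n)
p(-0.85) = 0.01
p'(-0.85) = 0.18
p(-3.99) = 2.66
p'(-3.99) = -0.42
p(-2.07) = 0.69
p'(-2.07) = -1.16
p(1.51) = -324.85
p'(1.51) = -1145.63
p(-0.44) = 0.15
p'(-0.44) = 0.38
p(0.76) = -17.70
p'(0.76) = -77.60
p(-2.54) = 1.28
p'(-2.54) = -1.29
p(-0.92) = 0.00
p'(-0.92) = 0.10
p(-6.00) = 2.23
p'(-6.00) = 0.60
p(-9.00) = 0.64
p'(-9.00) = 0.34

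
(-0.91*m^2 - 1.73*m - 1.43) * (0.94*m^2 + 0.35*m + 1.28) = -0.8554*m^4 - 1.9447*m^3 - 3.1145*m^2 - 2.7149*m - 1.8304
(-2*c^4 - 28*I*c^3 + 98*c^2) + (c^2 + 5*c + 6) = -2*c^4 - 28*I*c^3 + 99*c^2 + 5*c + 6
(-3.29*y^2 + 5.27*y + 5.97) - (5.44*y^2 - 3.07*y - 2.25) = -8.73*y^2 + 8.34*y + 8.22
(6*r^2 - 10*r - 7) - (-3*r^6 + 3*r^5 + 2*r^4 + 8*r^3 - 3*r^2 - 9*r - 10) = 3*r^6 - 3*r^5 - 2*r^4 - 8*r^3 + 9*r^2 - r + 3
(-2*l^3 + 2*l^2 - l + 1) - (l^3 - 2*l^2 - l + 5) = -3*l^3 + 4*l^2 - 4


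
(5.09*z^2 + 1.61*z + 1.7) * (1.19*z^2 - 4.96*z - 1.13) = 6.0571*z^4 - 23.3305*z^3 - 11.7143*z^2 - 10.2513*z - 1.921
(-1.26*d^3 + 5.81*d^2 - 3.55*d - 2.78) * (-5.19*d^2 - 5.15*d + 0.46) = 6.5394*d^5 - 23.6649*d^4 - 12.0766*d^3 + 35.3833*d^2 + 12.684*d - 1.2788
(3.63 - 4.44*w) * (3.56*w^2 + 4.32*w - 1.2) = -15.8064*w^3 - 6.258*w^2 + 21.0096*w - 4.356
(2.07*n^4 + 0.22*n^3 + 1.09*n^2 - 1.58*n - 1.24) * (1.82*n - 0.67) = 3.7674*n^5 - 0.9865*n^4 + 1.8364*n^3 - 3.6059*n^2 - 1.1982*n + 0.8308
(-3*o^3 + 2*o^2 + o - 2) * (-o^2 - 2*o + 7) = 3*o^5 + 4*o^4 - 26*o^3 + 14*o^2 + 11*o - 14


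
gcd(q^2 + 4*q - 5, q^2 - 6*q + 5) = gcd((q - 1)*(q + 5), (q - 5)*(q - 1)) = q - 1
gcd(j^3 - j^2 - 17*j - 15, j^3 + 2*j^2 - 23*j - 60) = j^2 - 2*j - 15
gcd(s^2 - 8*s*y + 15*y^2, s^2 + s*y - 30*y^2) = -s + 5*y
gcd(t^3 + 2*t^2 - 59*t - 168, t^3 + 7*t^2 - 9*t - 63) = t^2 + 10*t + 21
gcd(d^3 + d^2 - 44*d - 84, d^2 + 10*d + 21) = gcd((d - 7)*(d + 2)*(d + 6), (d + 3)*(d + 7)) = 1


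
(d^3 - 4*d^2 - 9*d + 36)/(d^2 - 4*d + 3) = (d^2 - d - 12)/(d - 1)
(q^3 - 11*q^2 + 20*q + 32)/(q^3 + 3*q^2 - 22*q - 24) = (q - 8)/(q + 6)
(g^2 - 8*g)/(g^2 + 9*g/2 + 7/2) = 2*g*(g - 8)/(2*g^2 + 9*g + 7)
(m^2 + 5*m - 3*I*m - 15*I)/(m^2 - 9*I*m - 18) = (m + 5)/(m - 6*I)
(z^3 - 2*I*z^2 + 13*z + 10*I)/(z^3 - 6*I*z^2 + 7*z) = (z^2 - 3*I*z + 10)/(z*(z - 7*I))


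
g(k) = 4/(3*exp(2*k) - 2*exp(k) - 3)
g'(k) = 4*(-6*exp(2*k) + 2*exp(k))/(3*exp(2*k) - 2*exp(k) - 3)^2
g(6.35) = 0.00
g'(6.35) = -0.00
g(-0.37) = -1.36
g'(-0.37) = -0.68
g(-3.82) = -1.31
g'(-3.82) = 0.02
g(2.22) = 0.02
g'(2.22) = -0.04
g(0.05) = -2.24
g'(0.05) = -5.67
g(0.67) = 0.88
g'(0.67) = -3.67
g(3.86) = 0.00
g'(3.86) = -0.00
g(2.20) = 0.02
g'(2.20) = -0.04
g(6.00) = 0.00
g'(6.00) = 0.00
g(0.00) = -2.00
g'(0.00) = -4.00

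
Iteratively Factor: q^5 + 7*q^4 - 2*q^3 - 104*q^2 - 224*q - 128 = (q - 4)*(q^4 + 11*q^3 + 42*q^2 + 64*q + 32) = (q - 4)*(q + 1)*(q^3 + 10*q^2 + 32*q + 32) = (q - 4)*(q + 1)*(q + 2)*(q^2 + 8*q + 16) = (q - 4)*(q + 1)*(q + 2)*(q + 4)*(q + 4)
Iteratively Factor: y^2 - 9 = (y - 3)*(y + 3)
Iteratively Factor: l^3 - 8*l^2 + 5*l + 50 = (l - 5)*(l^2 - 3*l - 10) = (l - 5)^2*(l + 2)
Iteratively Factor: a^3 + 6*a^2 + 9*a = (a)*(a^2 + 6*a + 9) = a*(a + 3)*(a + 3)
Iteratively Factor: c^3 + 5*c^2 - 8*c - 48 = (c + 4)*(c^2 + c - 12) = (c - 3)*(c + 4)*(c + 4)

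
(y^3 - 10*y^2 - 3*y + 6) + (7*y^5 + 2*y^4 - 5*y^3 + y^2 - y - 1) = 7*y^5 + 2*y^4 - 4*y^3 - 9*y^2 - 4*y + 5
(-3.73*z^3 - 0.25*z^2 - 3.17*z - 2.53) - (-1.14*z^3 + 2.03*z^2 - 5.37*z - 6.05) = -2.59*z^3 - 2.28*z^2 + 2.2*z + 3.52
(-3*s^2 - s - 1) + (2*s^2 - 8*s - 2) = -s^2 - 9*s - 3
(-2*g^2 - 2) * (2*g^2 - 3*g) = -4*g^4 + 6*g^3 - 4*g^2 + 6*g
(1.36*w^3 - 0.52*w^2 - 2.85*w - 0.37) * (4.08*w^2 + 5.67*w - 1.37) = 5.5488*w^5 + 5.5896*w^4 - 16.4396*w^3 - 16.9567*w^2 + 1.8066*w + 0.5069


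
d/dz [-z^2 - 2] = -2*z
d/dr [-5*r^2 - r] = -10*r - 1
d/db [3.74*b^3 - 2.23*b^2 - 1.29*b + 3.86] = 11.22*b^2 - 4.46*b - 1.29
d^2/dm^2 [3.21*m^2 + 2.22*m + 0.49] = 6.42000000000000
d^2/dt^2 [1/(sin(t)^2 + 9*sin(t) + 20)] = (-4*sin(t)^4 - 27*sin(t)^3 + 5*sin(t)^2 + 234*sin(t) + 122)/(sin(t)^2 + 9*sin(t) + 20)^3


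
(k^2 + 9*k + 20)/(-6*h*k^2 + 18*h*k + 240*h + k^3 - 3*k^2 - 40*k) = (-k - 4)/(6*h*k - 48*h - k^2 + 8*k)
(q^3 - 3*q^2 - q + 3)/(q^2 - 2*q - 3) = q - 1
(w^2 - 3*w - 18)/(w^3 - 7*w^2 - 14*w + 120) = (w + 3)/(w^2 - w - 20)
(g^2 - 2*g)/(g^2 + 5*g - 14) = g/(g + 7)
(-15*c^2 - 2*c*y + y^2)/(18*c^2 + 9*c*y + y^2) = (-5*c + y)/(6*c + y)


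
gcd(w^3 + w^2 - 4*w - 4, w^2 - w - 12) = 1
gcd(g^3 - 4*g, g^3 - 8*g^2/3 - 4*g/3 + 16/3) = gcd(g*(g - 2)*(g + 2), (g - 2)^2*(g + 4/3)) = g - 2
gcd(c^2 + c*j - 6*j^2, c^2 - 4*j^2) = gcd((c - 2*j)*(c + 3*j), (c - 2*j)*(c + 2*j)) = c - 2*j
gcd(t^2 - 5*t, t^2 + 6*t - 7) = 1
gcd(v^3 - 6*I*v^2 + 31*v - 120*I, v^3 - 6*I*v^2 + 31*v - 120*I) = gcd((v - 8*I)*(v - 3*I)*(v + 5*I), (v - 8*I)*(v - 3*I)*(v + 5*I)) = v^3 - 6*I*v^2 + 31*v - 120*I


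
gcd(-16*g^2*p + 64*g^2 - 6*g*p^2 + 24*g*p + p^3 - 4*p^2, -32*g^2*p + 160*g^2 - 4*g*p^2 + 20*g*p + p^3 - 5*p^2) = -8*g + p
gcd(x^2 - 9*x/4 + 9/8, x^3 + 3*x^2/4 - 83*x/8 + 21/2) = x - 3/2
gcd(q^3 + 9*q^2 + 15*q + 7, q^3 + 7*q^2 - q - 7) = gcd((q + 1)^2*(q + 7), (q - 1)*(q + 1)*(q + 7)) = q^2 + 8*q + 7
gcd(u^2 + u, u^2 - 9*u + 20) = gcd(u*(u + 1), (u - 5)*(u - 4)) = 1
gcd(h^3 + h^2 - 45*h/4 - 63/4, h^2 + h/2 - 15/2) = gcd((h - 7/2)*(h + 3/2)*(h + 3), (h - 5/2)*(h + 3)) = h + 3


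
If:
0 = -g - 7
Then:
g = -7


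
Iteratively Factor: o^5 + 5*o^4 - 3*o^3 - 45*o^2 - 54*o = (o - 3)*(o^4 + 8*o^3 + 21*o^2 + 18*o) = (o - 3)*(o + 3)*(o^3 + 5*o^2 + 6*o) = o*(o - 3)*(o + 3)*(o^2 + 5*o + 6) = o*(o - 3)*(o + 3)^2*(o + 2)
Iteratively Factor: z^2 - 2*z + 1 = (z - 1)*(z - 1)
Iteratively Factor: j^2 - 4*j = (j)*(j - 4)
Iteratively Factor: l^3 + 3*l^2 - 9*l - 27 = (l + 3)*(l^2 - 9) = (l + 3)^2*(l - 3)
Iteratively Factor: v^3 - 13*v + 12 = (v - 3)*(v^2 + 3*v - 4) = (v - 3)*(v - 1)*(v + 4)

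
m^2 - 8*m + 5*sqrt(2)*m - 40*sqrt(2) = (m - 8)*(m + 5*sqrt(2))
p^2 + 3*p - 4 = (p - 1)*(p + 4)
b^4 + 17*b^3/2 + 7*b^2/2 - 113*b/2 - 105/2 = (b - 5/2)*(b + 1)*(b + 3)*(b + 7)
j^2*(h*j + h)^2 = h^2*j^4 + 2*h^2*j^3 + h^2*j^2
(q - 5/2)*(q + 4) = q^2 + 3*q/2 - 10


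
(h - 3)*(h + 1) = h^2 - 2*h - 3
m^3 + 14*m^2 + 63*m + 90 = (m + 3)*(m + 5)*(m + 6)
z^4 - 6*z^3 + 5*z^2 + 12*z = z*(z - 4)*(z - 3)*(z + 1)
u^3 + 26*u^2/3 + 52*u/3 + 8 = (u + 2/3)*(u + 2)*(u + 6)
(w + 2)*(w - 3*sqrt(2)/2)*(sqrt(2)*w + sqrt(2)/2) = sqrt(2)*w^3 - 3*w^2 + 5*sqrt(2)*w^2/2 - 15*w/2 + sqrt(2)*w - 3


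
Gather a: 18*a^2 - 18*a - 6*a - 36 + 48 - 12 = 18*a^2 - 24*a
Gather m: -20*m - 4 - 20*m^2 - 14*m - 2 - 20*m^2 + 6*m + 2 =-40*m^2 - 28*m - 4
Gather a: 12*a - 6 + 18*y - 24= 12*a + 18*y - 30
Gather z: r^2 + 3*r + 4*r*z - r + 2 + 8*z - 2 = r^2 + 2*r + z*(4*r + 8)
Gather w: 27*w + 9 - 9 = 27*w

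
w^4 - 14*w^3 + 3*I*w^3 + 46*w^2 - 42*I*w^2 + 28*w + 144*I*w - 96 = (w - 8)*(w - 6)*(w + I)*(w + 2*I)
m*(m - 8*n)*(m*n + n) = m^3*n - 8*m^2*n^2 + m^2*n - 8*m*n^2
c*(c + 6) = c^2 + 6*c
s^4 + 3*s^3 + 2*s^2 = s^2*(s + 1)*(s + 2)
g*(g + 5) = g^2 + 5*g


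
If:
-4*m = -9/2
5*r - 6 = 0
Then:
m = 9/8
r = 6/5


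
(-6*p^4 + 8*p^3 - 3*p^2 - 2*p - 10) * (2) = -12*p^4 + 16*p^3 - 6*p^2 - 4*p - 20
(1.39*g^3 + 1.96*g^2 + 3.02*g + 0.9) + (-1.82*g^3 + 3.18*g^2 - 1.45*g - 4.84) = -0.43*g^3 + 5.14*g^2 + 1.57*g - 3.94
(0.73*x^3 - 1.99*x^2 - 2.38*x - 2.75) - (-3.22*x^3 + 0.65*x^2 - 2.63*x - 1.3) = 3.95*x^3 - 2.64*x^2 + 0.25*x - 1.45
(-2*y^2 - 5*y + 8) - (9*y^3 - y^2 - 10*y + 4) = -9*y^3 - y^2 + 5*y + 4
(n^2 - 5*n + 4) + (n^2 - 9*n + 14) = 2*n^2 - 14*n + 18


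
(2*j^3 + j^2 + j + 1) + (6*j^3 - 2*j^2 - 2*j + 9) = 8*j^3 - j^2 - j + 10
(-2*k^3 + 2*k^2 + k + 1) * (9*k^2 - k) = -18*k^5 + 20*k^4 + 7*k^3 + 8*k^2 - k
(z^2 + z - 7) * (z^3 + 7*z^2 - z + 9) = z^5 + 8*z^4 - z^3 - 41*z^2 + 16*z - 63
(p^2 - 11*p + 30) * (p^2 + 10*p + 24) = p^4 - p^3 - 56*p^2 + 36*p + 720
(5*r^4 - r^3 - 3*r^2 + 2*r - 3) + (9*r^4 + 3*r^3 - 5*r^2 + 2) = 14*r^4 + 2*r^3 - 8*r^2 + 2*r - 1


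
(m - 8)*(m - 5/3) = m^2 - 29*m/3 + 40/3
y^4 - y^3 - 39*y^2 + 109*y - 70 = (y - 5)*(y - 2)*(y - 1)*(y + 7)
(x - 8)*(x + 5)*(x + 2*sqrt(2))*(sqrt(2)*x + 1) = sqrt(2)*x^4 - 3*sqrt(2)*x^3 + 5*x^3 - 38*sqrt(2)*x^2 - 15*x^2 - 200*x - 6*sqrt(2)*x - 80*sqrt(2)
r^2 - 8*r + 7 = (r - 7)*(r - 1)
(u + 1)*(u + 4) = u^2 + 5*u + 4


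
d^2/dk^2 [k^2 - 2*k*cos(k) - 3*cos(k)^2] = 2*k*cos(k) - 12*sin(k)^2 + 4*sin(k) + 8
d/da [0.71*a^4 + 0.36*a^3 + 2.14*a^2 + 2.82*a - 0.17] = 2.84*a^3 + 1.08*a^2 + 4.28*a + 2.82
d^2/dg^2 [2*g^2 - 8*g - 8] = 4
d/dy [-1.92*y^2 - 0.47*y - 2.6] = -3.84*y - 0.47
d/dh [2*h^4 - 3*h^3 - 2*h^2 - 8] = h*(8*h^2 - 9*h - 4)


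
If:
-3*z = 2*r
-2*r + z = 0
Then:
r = 0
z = 0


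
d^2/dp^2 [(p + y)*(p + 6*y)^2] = 6*p + 26*y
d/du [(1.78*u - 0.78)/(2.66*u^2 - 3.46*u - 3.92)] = (-4.7348*u^2 + 4.1496*u - 9.6764)/(7.0756*u^4 - 18.4072*u^3 - 8.8828*u^2 + 27.1264*u + 15.3664)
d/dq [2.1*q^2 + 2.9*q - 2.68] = 4.2*q + 2.9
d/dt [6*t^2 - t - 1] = 12*t - 1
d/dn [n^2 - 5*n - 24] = 2*n - 5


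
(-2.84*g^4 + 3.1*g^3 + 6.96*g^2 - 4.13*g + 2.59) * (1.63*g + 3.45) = -4.6292*g^5 - 4.745*g^4 + 22.0398*g^3 + 17.2801*g^2 - 10.0268*g + 8.9355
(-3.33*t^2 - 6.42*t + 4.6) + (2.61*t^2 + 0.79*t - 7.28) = -0.72*t^2 - 5.63*t - 2.68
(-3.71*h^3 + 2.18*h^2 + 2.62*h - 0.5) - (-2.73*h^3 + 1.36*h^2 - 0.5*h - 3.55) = -0.98*h^3 + 0.82*h^2 + 3.12*h + 3.05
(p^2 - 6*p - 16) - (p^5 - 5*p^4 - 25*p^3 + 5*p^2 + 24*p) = -p^5 + 5*p^4 + 25*p^3 - 4*p^2 - 30*p - 16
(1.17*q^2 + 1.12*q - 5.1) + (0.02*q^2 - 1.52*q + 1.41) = 1.19*q^2 - 0.4*q - 3.69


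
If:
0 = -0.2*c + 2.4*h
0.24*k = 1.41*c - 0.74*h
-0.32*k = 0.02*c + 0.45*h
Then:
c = 0.00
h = 0.00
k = 0.00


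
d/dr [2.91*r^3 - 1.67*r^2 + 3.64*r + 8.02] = 8.73*r^2 - 3.34*r + 3.64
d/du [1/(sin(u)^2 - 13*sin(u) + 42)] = (13 - 2*sin(u))*cos(u)/(sin(u)^2 - 13*sin(u) + 42)^2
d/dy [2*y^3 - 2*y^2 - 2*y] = 6*y^2 - 4*y - 2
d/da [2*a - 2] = 2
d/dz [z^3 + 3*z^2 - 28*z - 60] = 3*z^2 + 6*z - 28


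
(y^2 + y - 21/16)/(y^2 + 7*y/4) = (y - 3/4)/y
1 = 1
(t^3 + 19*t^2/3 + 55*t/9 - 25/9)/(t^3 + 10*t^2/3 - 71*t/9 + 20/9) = (3*t + 5)/(3*t - 4)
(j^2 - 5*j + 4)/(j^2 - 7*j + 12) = (j - 1)/(j - 3)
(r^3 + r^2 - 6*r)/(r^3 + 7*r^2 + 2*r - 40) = r*(r + 3)/(r^2 + 9*r + 20)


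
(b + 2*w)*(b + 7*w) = b^2 + 9*b*w + 14*w^2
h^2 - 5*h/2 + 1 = (h - 2)*(h - 1/2)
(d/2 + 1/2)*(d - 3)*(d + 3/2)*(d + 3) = d^4/2 + 5*d^3/4 - 15*d^2/4 - 45*d/4 - 27/4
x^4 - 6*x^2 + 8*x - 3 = (x - 1)^3*(x + 3)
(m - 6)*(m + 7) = m^2 + m - 42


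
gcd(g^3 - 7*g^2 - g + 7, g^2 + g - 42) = 1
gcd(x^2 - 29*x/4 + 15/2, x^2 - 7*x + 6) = x - 6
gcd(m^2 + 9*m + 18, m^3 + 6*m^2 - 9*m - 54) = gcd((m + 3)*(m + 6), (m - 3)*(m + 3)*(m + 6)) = m^2 + 9*m + 18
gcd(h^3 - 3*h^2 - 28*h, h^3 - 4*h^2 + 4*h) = h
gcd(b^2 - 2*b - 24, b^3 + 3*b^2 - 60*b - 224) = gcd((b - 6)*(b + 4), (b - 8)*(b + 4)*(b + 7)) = b + 4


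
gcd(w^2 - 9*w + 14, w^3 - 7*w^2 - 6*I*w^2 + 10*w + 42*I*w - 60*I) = w - 2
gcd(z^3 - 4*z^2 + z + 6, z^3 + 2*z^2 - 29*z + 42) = z^2 - 5*z + 6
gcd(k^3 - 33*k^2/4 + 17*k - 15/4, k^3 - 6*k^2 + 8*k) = 1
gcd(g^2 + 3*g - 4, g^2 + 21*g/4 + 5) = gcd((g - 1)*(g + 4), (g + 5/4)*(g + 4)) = g + 4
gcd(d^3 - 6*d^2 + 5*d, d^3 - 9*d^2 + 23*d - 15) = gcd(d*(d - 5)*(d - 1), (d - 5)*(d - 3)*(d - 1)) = d^2 - 6*d + 5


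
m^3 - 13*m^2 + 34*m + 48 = (m - 8)*(m - 6)*(m + 1)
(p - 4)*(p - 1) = p^2 - 5*p + 4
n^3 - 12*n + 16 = (n - 2)^2*(n + 4)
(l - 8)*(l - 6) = l^2 - 14*l + 48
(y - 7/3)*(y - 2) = y^2 - 13*y/3 + 14/3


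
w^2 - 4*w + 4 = (w - 2)^2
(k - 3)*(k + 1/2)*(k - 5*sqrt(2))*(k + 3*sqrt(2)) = k^4 - 2*sqrt(2)*k^3 - 5*k^3/2 - 63*k^2/2 + 5*sqrt(2)*k^2 + 3*sqrt(2)*k + 75*k + 45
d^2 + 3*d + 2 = (d + 1)*(d + 2)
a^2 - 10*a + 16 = (a - 8)*(a - 2)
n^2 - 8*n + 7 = (n - 7)*(n - 1)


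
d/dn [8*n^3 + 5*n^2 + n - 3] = 24*n^2 + 10*n + 1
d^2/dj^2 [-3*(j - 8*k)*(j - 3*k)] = -6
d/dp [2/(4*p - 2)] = -2/(2*p - 1)^2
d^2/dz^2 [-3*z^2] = -6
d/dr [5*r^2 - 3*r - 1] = 10*r - 3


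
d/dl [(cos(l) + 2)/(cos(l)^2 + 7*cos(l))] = (sin(l) + 14*sin(l)/cos(l)^2 + 4*tan(l))/(cos(l) + 7)^2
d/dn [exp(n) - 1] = exp(n)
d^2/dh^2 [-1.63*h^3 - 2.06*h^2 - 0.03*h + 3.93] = -9.78*h - 4.12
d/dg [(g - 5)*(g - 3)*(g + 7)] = 3*g^2 - 2*g - 41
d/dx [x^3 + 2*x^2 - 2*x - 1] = 3*x^2 + 4*x - 2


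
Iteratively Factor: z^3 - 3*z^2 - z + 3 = (z - 1)*(z^2 - 2*z - 3) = (z - 1)*(z + 1)*(z - 3)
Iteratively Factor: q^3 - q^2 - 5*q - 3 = (q - 3)*(q^2 + 2*q + 1) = (q - 3)*(q + 1)*(q + 1)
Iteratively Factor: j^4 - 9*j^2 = (j)*(j^3 - 9*j) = j*(j + 3)*(j^2 - 3*j) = j*(j - 3)*(j + 3)*(j)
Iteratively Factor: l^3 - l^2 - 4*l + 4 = (l - 1)*(l^2 - 4) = (l - 1)*(l + 2)*(l - 2)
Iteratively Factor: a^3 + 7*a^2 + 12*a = (a + 4)*(a^2 + 3*a) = a*(a + 4)*(a + 3)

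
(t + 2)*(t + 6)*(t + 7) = t^3 + 15*t^2 + 68*t + 84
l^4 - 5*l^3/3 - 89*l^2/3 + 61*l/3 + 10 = (l - 6)*(l - 1)*(l + 1/3)*(l + 5)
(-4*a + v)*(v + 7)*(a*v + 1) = -4*a^2*v^2 - 28*a^2*v + a*v^3 + 7*a*v^2 - 4*a*v - 28*a + v^2 + 7*v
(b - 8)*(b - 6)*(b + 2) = b^3 - 12*b^2 + 20*b + 96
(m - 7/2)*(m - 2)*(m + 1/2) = m^3 - 5*m^2 + 17*m/4 + 7/2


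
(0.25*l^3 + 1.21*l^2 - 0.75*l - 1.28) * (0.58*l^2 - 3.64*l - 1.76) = 0.145*l^5 - 0.2082*l^4 - 5.2794*l^3 - 0.142*l^2 + 5.9792*l + 2.2528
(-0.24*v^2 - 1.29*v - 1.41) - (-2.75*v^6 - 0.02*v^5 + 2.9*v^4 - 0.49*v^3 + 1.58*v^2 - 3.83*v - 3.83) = 2.75*v^6 + 0.02*v^5 - 2.9*v^4 + 0.49*v^3 - 1.82*v^2 + 2.54*v + 2.42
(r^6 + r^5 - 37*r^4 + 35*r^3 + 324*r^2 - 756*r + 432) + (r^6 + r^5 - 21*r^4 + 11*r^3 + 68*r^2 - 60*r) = 2*r^6 + 2*r^5 - 58*r^4 + 46*r^3 + 392*r^2 - 816*r + 432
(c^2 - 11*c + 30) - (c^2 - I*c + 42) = -11*c + I*c - 12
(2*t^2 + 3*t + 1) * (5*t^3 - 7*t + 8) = 10*t^5 + 15*t^4 - 9*t^3 - 5*t^2 + 17*t + 8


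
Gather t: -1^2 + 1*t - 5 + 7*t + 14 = 8*t + 8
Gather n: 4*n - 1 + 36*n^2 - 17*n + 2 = 36*n^2 - 13*n + 1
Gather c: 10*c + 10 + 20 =10*c + 30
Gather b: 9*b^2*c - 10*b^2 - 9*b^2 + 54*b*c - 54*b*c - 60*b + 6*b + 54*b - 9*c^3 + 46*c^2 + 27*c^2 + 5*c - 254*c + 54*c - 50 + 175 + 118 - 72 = b^2*(9*c - 19) - 9*c^3 + 73*c^2 - 195*c + 171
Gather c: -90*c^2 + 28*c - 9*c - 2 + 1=-90*c^2 + 19*c - 1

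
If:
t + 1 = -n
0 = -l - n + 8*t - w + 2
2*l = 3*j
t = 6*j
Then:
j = 2*w/105 - 2/35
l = w/35 - 3/35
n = -4*w/35 - 23/35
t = 4*w/35 - 12/35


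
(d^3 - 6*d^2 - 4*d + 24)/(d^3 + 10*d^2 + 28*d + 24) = (d^2 - 8*d + 12)/(d^2 + 8*d + 12)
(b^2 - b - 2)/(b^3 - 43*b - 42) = (b - 2)/(b^2 - b - 42)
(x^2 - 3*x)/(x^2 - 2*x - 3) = x/(x + 1)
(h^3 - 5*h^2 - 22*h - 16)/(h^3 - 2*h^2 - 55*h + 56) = (h^2 + 3*h + 2)/(h^2 + 6*h - 7)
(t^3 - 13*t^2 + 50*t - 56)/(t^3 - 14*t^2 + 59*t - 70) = (t - 4)/(t - 5)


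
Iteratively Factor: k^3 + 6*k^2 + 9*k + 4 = (k + 4)*(k^2 + 2*k + 1) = (k + 1)*(k + 4)*(k + 1)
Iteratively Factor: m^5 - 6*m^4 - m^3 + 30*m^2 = (m)*(m^4 - 6*m^3 - m^2 + 30*m) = m^2*(m^3 - 6*m^2 - m + 30) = m^2*(m - 3)*(m^2 - 3*m - 10) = m^2*(m - 3)*(m + 2)*(m - 5)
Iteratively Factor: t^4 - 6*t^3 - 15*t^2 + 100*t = (t - 5)*(t^3 - t^2 - 20*t) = (t - 5)^2*(t^2 + 4*t) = (t - 5)^2*(t + 4)*(t)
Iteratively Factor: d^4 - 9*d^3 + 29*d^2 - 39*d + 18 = (d - 1)*(d^3 - 8*d^2 + 21*d - 18) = (d - 3)*(d - 1)*(d^2 - 5*d + 6) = (d - 3)*(d - 2)*(d - 1)*(d - 3)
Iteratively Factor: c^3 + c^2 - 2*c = (c - 1)*(c^2 + 2*c) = (c - 1)*(c + 2)*(c)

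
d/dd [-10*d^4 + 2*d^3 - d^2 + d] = -40*d^3 + 6*d^2 - 2*d + 1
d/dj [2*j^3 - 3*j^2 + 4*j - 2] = 6*j^2 - 6*j + 4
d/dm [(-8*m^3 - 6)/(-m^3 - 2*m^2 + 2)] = 2*m*(8*m^3 - 33*m - 12)/(m^6 + 4*m^5 + 4*m^4 - 4*m^3 - 8*m^2 + 4)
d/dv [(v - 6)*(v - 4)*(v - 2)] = 3*v^2 - 24*v + 44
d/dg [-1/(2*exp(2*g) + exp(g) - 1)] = (4*exp(g) + 1)*exp(g)/(2*exp(2*g) + exp(g) - 1)^2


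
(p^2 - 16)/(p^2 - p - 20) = (p - 4)/(p - 5)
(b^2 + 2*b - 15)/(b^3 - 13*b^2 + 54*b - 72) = (b + 5)/(b^2 - 10*b + 24)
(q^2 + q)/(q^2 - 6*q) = (q + 1)/(q - 6)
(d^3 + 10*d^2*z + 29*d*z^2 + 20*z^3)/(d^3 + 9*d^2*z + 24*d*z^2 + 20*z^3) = (d^2 + 5*d*z + 4*z^2)/(d^2 + 4*d*z + 4*z^2)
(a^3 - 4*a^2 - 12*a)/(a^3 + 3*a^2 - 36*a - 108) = a*(a + 2)/(a^2 + 9*a + 18)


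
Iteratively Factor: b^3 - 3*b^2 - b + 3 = (b - 3)*(b^2 - 1) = (b - 3)*(b - 1)*(b + 1)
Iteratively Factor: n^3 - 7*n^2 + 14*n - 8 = (n - 2)*(n^2 - 5*n + 4) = (n - 2)*(n - 1)*(n - 4)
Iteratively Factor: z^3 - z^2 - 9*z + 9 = (z - 1)*(z^2 - 9) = (z - 1)*(z + 3)*(z - 3)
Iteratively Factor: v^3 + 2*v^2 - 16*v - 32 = (v - 4)*(v^2 + 6*v + 8) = (v - 4)*(v + 2)*(v + 4)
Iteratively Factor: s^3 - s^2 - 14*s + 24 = (s - 3)*(s^2 + 2*s - 8) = (s - 3)*(s + 4)*(s - 2)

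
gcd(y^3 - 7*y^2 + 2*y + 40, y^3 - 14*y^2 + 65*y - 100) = y^2 - 9*y + 20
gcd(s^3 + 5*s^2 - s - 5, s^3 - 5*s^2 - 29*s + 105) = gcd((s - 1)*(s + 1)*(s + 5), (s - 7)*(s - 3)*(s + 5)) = s + 5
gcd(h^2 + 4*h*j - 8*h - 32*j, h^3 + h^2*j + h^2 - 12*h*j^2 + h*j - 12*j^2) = h + 4*j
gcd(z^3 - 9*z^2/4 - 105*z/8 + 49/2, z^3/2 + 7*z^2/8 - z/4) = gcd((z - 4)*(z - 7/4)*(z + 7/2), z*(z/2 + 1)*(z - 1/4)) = 1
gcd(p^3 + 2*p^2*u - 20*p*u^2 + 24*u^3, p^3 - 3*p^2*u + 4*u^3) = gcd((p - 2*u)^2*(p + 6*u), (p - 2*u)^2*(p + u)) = p^2 - 4*p*u + 4*u^2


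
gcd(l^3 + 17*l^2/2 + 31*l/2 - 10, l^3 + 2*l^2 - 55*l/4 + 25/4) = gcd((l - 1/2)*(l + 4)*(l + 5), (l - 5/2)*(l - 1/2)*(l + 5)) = l^2 + 9*l/2 - 5/2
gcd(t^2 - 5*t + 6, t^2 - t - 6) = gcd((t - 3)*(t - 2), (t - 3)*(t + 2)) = t - 3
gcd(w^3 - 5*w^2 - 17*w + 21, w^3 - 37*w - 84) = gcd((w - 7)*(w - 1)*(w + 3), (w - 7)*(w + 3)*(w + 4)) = w^2 - 4*w - 21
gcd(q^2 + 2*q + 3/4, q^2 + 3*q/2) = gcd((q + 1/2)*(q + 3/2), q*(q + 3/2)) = q + 3/2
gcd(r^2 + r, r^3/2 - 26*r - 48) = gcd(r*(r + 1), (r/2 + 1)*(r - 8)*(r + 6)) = 1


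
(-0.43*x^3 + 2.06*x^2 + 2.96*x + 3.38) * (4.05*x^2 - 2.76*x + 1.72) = -1.7415*x^5 + 9.5298*x^4 + 5.5628*x^3 + 9.0626*x^2 - 4.2376*x + 5.8136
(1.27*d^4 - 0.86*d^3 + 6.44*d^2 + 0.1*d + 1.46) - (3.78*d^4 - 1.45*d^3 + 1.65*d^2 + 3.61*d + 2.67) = -2.51*d^4 + 0.59*d^3 + 4.79*d^2 - 3.51*d - 1.21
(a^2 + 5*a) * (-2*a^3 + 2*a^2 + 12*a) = -2*a^5 - 8*a^4 + 22*a^3 + 60*a^2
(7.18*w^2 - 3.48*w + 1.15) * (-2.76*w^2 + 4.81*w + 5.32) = -19.8168*w^4 + 44.1406*w^3 + 18.2848*w^2 - 12.9821*w + 6.118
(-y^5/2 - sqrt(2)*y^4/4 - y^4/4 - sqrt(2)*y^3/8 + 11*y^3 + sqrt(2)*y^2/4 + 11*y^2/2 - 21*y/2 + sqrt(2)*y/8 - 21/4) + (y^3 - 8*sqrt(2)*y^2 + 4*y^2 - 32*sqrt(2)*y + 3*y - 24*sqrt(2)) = -y^5/2 - sqrt(2)*y^4/4 - y^4/4 - sqrt(2)*y^3/8 + 12*y^3 - 31*sqrt(2)*y^2/4 + 19*y^2/2 - 255*sqrt(2)*y/8 - 15*y/2 - 24*sqrt(2) - 21/4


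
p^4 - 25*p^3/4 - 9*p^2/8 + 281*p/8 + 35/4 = (p - 5)*(p - 7/2)*(p + 1/4)*(p + 2)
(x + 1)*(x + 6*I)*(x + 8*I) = x^3 + x^2 + 14*I*x^2 - 48*x + 14*I*x - 48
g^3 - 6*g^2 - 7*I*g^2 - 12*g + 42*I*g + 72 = (g - 6)*(g - 4*I)*(g - 3*I)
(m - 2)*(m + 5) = m^2 + 3*m - 10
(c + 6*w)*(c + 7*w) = c^2 + 13*c*w + 42*w^2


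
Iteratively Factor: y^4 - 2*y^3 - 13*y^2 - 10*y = (y + 2)*(y^3 - 4*y^2 - 5*y) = (y - 5)*(y + 2)*(y^2 + y) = (y - 5)*(y + 1)*(y + 2)*(y)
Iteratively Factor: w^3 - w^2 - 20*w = (w)*(w^2 - w - 20) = w*(w - 5)*(w + 4)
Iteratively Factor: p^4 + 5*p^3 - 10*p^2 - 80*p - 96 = (p + 3)*(p^3 + 2*p^2 - 16*p - 32) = (p + 3)*(p + 4)*(p^2 - 2*p - 8) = (p - 4)*(p + 3)*(p + 4)*(p + 2)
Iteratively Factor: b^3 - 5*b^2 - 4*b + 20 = (b + 2)*(b^2 - 7*b + 10) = (b - 5)*(b + 2)*(b - 2)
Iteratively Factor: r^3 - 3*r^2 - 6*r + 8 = (r - 1)*(r^2 - 2*r - 8) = (r - 4)*(r - 1)*(r + 2)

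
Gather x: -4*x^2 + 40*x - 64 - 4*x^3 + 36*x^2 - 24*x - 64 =-4*x^3 + 32*x^2 + 16*x - 128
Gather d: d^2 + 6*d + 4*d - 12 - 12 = d^2 + 10*d - 24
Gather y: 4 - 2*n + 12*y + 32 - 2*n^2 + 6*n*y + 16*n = -2*n^2 + 14*n + y*(6*n + 12) + 36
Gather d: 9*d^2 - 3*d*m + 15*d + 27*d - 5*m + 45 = 9*d^2 + d*(42 - 3*m) - 5*m + 45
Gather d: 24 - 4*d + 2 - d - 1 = 25 - 5*d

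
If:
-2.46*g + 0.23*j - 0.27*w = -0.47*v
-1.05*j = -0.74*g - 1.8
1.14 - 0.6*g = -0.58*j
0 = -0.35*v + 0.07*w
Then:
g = 11.16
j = 9.58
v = -28.69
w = -143.47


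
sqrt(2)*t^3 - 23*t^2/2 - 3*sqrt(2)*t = t*(t - 6*sqrt(2))*(sqrt(2)*t + 1/2)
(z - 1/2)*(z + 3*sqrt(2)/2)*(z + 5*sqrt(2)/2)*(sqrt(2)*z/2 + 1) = sqrt(2)*z^4/2 - sqrt(2)*z^3/4 + 5*z^3 - 5*z^2/2 + 31*sqrt(2)*z^2/4 - 31*sqrt(2)*z/8 + 15*z/2 - 15/4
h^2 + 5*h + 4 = (h + 1)*(h + 4)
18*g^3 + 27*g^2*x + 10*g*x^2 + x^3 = (g + x)*(3*g + x)*(6*g + x)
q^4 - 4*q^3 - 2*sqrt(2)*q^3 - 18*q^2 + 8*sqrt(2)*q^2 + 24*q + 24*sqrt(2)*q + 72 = (q - 6)*(q + 2)*(q - 3*sqrt(2))*(q + sqrt(2))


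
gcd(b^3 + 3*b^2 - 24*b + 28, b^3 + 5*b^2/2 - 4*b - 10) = b - 2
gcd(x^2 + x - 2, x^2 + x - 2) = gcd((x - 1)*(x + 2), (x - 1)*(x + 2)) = x^2 + x - 2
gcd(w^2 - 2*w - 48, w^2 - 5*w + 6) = 1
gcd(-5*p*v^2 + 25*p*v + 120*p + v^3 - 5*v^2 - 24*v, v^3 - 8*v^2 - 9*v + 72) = v^2 - 5*v - 24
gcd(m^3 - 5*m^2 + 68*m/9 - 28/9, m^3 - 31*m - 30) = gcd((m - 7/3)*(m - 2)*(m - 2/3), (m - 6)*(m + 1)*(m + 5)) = 1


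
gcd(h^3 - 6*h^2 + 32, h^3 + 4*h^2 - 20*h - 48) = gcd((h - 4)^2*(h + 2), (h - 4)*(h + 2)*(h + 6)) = h^2 - 2*h - 8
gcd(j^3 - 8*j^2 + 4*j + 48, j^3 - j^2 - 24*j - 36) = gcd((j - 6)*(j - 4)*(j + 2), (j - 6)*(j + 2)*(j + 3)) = j^2 - 4*j - 12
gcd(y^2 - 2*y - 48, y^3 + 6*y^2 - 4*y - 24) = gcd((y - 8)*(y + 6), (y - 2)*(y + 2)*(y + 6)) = y + 6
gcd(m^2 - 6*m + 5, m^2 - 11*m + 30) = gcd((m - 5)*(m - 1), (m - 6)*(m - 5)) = m - 5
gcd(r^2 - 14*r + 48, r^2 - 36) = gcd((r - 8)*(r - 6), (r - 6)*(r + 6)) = r - 6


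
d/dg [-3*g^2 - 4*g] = -6*g - 4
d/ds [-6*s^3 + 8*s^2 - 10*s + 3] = -18*s^2 + 16*s - 10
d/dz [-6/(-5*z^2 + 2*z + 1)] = 12*(1 - 5*z)/(-5*z^2 + 2*z + 1)^2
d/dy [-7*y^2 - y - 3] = -14*y - 1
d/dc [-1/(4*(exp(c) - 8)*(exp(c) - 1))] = (2*exp(c) - 9)/(16*(exp(c) - 8)^2*sinh(c/2)^2)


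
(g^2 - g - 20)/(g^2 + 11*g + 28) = (g - 5)/(g + 7)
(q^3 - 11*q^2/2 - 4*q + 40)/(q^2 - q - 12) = (q^2 - 3*q/2 - 10)/(q + 3)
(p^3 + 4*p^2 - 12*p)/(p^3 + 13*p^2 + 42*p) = (p - 2)/(p + 7)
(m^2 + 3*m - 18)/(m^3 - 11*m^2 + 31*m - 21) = (m + 6)/(m^2 - 8*m + 7)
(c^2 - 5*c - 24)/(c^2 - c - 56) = (c + 3)/(c + 7)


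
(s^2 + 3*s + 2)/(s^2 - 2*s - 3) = (s + 2)/(s - 3)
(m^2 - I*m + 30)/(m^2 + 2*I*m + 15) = (m - 6*I)/(m - 3*I)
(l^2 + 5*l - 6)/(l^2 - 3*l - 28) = (-l^2 - 5*l + 6)/(-l^2 + 3*l + 28)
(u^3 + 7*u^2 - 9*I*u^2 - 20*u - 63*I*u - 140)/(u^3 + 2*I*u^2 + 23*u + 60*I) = (u^2 + u*(7 - 4*I) - 28*I)/(u^2 + 7*I*u - 12)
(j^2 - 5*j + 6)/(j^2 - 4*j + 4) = (j - 3)/(j - 2)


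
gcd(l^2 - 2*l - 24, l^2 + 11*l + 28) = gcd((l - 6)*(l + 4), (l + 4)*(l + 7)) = l + 4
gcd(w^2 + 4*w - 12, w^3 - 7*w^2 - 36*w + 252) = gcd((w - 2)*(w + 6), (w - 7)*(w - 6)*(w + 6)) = w + 6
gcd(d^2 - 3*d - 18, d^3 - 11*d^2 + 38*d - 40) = 1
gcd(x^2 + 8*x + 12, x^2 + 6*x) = x + 6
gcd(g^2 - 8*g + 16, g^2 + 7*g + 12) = 1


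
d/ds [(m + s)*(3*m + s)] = 4*m + 2*s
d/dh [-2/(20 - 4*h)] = -1/(2*(h - 5)^2)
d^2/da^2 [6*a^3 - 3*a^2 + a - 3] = 36*a - 6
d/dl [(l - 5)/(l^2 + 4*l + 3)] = (l^2 + 4*l - 2*(l - 5)*(l + 2) + 3)/(l^2 + 4*l + 3)^2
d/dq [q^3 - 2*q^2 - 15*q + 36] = 3*q^2 - 4*q - 15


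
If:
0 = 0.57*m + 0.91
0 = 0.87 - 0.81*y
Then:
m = -1.60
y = 1.07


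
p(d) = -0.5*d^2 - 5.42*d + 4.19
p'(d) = -1.0*d - 5.42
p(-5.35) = 18.88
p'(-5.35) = -0.07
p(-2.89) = 15.68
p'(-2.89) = -2.53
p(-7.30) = 17.11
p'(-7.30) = 1.88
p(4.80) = -33.35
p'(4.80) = -10.22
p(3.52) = -21.08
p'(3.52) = -8.94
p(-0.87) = 8.53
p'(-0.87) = -4.55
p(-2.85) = 15.58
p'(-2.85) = -2.57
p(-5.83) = 18.79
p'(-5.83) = 0.41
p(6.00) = -46.33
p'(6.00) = -11.42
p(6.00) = -46.33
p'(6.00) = -11.42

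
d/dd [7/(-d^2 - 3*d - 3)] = 7*(2*d + 3)/(d^2 + 3*d + 3)^2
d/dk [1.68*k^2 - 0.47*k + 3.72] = 3.36*k - 0.47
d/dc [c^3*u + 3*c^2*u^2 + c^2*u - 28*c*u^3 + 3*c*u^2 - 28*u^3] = u*(3*c^2 + 6*c*u + 2*c - 28*u^2 + 3*u)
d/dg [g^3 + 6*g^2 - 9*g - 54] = 3*g^2 + 12*g - 9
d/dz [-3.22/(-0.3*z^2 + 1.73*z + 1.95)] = (5.5706 - 1.932*z)/(-0.3*z^2 + 1.73*z + 1.95)^2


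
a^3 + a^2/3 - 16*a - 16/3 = (a - 4)*(a + 1/3)*(a + 4)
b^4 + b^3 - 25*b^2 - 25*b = b*(b - 5)*(b + 1)*(b + 5)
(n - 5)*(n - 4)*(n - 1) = n^3 - 10*n^2 + 29*n - 20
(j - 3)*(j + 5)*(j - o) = j^3 - j^2*o + 2*j^2 - 2*j*o - 15*j + 15*o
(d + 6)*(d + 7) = d^2 + 13*d + 42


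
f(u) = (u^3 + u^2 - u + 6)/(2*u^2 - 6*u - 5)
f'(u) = (6 - 4*u)*(u^3 + u^2 - u + 6)/(2*u^2 - 6*u - 5)^2 + (3*u^2 + 2*u - 1)/(2*u^2 - 6*u - 5)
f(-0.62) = -13.24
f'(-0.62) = 221.68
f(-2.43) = -0.00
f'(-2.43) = 0.55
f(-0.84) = 4.79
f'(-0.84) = 30.51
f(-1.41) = 0.89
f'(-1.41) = 1.68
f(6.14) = 8.02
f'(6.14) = -0.73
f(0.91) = -0.76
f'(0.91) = -0.17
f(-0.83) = 5.12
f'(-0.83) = 34.68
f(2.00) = -1.78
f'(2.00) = -2.06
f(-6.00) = -1.63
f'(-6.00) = 0.45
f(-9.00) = -3.00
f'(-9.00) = 0.46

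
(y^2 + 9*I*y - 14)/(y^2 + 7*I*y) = (y + 2*I)/y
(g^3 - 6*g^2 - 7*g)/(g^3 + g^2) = (g - 7)/g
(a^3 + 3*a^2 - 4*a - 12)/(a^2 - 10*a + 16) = (a^2 + 5*a + 6)/(a - 8)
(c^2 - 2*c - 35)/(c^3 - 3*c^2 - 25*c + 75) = (c - 7)/(c^2 - 8*c + 15)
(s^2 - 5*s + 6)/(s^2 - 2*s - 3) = (s - 2)/(s + 1)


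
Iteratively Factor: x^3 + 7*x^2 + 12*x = (x)*(x^2 + 7*x + 12) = x*(x + 4)*(x + 3)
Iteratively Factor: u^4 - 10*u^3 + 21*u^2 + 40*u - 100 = (u - 5)*(u^3 - 5*u^2 - 4*u + 20) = (u - 5)*(u - 2)*(u^2 - 3*u - 10) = (u - 5)*(u - 2)*(u + 2)*(u - 5)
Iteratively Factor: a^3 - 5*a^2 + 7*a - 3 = (a - 1)*(a^2 - 4*a + 3) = (a - 3)*(a - 1)*(a - 1)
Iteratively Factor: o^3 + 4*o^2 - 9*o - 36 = (o + 4)*(o^2 - 9) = (o - 3)*(o + 4)*(o + 3)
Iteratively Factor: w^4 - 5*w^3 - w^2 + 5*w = (w + 1)*(w^3 - 6*w^2 + 5*w) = (w - 5)*(w + 1)*(w^2 - w) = (w - 5)*(w - 1)*(w + 1)*(w)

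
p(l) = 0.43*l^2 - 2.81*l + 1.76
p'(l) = 0.86*l - 2.81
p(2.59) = -2.63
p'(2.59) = -0.58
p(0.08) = 1.54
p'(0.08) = -2.74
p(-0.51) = 3.30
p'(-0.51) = -3.25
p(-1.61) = 7.40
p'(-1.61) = -4.19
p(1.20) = -0.99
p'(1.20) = -1.78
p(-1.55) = 7.15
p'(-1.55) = -4.14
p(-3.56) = 17.21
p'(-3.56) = -5.87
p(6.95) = 3.00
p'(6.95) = 3.17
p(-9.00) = 61.88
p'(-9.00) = -10.55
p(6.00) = 0.38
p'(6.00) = 2.35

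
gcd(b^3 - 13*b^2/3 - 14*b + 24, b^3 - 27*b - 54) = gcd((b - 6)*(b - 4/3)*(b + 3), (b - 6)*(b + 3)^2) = b^2 - 3*b - 18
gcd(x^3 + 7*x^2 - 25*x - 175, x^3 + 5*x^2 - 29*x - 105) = x^2 + 2*x - 35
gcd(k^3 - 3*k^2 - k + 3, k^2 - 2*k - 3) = k^2 - 2*k - 3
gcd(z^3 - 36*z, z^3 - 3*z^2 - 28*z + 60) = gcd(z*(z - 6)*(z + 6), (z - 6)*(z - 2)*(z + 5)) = z - 6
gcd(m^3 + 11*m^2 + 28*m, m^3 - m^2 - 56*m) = m^2 + 7*m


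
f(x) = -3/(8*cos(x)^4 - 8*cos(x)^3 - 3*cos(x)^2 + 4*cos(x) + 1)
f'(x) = -3*(32*sin(x)*cos(x)^3 - 24*sin(x)*cos(x)^2 - 6*sin(x)*cos(x) + 4*sin(x))/(8*cos(x)^4 - 8*cos(x)^3 - 3*cos(x)^2 + 4*cos(x) + 1)^2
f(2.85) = -0.37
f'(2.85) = 0.52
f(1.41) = -1.95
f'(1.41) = -3.21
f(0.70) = -2.05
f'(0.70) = 0.28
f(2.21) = -11.64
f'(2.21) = 281.06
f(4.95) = -1.77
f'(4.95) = 1.70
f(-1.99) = 8.19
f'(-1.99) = 6.30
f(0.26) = -1.65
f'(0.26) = -1.09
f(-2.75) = -0.44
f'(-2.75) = -0.87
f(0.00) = -1.50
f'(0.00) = 0.00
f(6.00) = -1.67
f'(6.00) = 1.16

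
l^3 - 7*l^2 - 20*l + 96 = (l - 8)*(l - 3)*(l + 4)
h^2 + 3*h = h*(h + 3)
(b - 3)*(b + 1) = b^2 - 2*b - 3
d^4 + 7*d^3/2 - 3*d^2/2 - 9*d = d*(d - 3/2)*(d + 2)*(d + 3)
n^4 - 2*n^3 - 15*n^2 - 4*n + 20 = (n - 5)*(n - 1)*(n + 2)^2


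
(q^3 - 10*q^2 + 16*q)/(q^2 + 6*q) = (q^2 - 10*q + 16)/(q + 6)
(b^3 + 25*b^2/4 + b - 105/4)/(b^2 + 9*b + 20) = (4*b^2 + 5*b - 21)/(4*(b + 4))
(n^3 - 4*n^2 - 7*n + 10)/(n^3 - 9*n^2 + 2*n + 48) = (n^2 - 6*n + 5)/(n^2 - 11*n + 24)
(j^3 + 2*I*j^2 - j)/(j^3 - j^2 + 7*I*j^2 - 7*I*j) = (j^2 + 2*I*j - 1)/(j^2 - j + 7*I*j - 7*I)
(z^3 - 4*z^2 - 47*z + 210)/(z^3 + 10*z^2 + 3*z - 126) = (z^2 - 11*z + 30)/(z^2 + 3*z - 18)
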